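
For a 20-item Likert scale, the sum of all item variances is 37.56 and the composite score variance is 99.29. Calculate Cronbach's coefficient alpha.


alpha = (k/(k-1)) * (1 - sum(si^2)/s_total^2)
= (20/19) * (1 - 37.56/99.29)
alpha = 0.6544

0.6544


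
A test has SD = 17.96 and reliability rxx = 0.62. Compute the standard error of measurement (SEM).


SEM = SD * sqrt(1 - rxx)
SEM = 17.96 * sqrt(1 - 0.62)
SEM = 17.96 * sqrt(0.38) = 17.96 * 0.616441
SEM = 11.0713

11.0713


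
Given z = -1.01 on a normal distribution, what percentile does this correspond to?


CDF(z) = 0.5 * (1 + erf(z/sqrt(2)))
erf(-0.7142) = -0.6875
CDF = 0.1562
Percentile rank = 0.1562 * 100 = 15.62

15.62


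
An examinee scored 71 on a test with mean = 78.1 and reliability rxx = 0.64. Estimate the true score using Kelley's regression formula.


T_est = rxx * X + (1 - rxx) * mean
T_est = 0.64 * 71 + 0.36 * 78.1
T_est = 45.44 + 28.116
T_est = 73.556

73.556


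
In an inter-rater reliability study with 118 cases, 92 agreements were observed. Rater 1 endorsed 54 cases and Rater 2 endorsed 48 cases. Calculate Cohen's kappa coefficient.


P_o = 92/118 = 0.779661
P_e = (54*48 + 64*70) / 13924 = 0.5079
kappa = (P_o - P_e) / (1 - P_e)
kappa = (0.779661 - 0.5079) / (1 - 0.5079)
kappa = 0.5522

0.5522


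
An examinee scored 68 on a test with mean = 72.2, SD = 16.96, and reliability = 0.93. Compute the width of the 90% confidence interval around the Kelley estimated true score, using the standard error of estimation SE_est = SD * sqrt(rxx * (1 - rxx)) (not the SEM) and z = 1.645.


True score estimate = 0.93*68 + 0.07*72.2 = 68.294
SE_est = SD * sqrt(rxx * (1 - rxx)) = 16.96 * sqrt(0.93 * 0.07) = 16.96 * sqrt(0.0651) = 4.327293
CI = T_est +/- z * SE_est, so width = 2 * z * SE_est = 2 * 1.645 * 4.327293
Width = 14.2368

14.2368


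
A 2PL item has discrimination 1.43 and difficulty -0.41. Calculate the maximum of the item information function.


For 2PL, max info at theta = b = -0.41
I_max = a^2 / 4 = 1.43^2 / 4
= 2.0449 / 4
I_max = 0.5112

0.5112


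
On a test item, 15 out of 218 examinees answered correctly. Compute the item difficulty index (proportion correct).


Item difficulty p = number correct / total examinees
p = 15 / 218
p = 0.0688

0.0688


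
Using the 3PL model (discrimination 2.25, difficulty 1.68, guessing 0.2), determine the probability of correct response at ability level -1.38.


logit = 2.25*(-1.38 - 1.68) = -6.885
P* = 1/(1 + exp(--6.885)) = 0.001
P = 0.2 + (1 - 0.2) * 0.001
P = 0.2008

0.2008


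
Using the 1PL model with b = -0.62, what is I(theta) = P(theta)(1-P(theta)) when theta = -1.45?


P = 1/(1+exp(-(-1.45--0.62))) = 0.3036
I = P*(1-P) = 0.3036 * 0.6964
I = 0.2114

0.2114


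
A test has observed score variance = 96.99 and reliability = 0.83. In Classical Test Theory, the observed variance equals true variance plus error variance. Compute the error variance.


var_true = rxx * var_obs = 0.83 * 96.99 = 80.5017
var_error = var_obs - var_true
var_error = 96.99 - 80.5017
var_error = 16.4883

16.4883


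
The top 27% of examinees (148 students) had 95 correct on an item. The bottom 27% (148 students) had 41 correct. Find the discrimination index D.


p_upper = 95/148 = 0.6419
p_lower = 41/148 = 0.277
D = 0.6419 - 0.277 = 0.3649

0.3649


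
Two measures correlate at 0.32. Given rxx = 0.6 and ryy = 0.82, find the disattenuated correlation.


r_corrected = rxy / sqrt(rxx * ryy)
= 0.32 / sqrt(0.6 * 0.82)
= 0.32 / sqrt(0.492)
= 0.32 / 0.701427
r_corrected = 0.4562

0.4562


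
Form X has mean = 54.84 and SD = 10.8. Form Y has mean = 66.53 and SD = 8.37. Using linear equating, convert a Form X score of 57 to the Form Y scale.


slope = SD_Y / SD_X = 8.37 / 10.8 ~ 0.775
intercept = mean_Y - slope * mean_X = 66.53 - (8.37 / 10.8) * 54.84 ~ 24.029
Y = slope * X + intercept. To avoid rounding drift from the rounded slope/intercept, evaluate the equivalent form Y = mean_Y + SD_Y * (X - mean_X) / SD_X at full precision:
Y = 66.53 + 8.37 * (57 - 54.84) / 10.8
Y = 66.53 + 8.37 * 2.16 / 10.8
Y = 66.53 + 18.0792 / 10.8
Y = 66.53 + 1.674
Y = 68.204

68.204


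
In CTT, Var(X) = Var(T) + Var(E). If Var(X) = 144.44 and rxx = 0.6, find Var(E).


var_true = rxx * var_obs = 0.6 * 144.44 = 86.664
var_error = var_obs - var_true
var_error = 144.44 - 86.664
var_error = 57.776

57.776


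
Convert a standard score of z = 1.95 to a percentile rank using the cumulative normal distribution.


CDF(z) = 0.5 * (1 + erf(z/sqrt(2)))
erf(1.3789) = 0.9488
CDF = 0.9744
Percentile rank = 0.9744 * 100 = 97.44

97.44


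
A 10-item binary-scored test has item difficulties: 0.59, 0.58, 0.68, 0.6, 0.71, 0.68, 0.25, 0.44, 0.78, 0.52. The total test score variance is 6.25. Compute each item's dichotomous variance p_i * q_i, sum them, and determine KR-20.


For each item, compute p_i * q_i:
  Item 1: 0.59 * 0.41 = 0.2419
  Item 2: 0.58 * 0.42 = 0.2436
  Item 3: 0.68 * 0.32 = 0.2176
  Item 4: 0.6 * 0.4 = 0.24
  Item 5: 0.71 * 0.29 = 0.2059
  Item 6: 0.68 * 0.32 = 0.2176
  Item 7: 0.25 * 0.75 = 0.1875
  Item 8: 0.44 * 0.56 = 0.2464
  Item 9: 0.78 * 0.22 = 0.1716
  Item 10: 0.52 * 0.48 = 0.2496
Sum(p_i * q_i) = 0.2419 + 0.2436 + 0.2176 + 0.24 + 0.2059 + 0.2176 + 0.1875 + 0.2464 + 0.1716 + 0.2496 = 2.2217
KR-20 = (k/(k-1)) * (1 - Sum(p_i*q_i) / Var_total)
= (10/9) * (1 - 2.2217/6.25)
= 1.1111 * 0.6445
KR-20 = 0.7161

0.7161


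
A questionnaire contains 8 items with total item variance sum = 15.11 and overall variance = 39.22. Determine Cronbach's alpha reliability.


alpha = (k/(k-1)) * (1 - sum(si^2)/s_total^2)
= (8/7) * (1 - 15.11/39.22)
alpha = 0.7026

0.7026


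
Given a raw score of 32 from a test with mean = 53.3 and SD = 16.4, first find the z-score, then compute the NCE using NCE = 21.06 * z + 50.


z = (X - mean) / SD = (32 - 53.3) / 16.4
z = -21.3 / 16.4
z = -1.2988
NCE = NCE = 21.06z + 50
Carry z at full precision (z = -21.3 / 16.4) into the conversion:
NCE = 21.06 * (-21.3 / 16.4) + 50 = -448.578 / 16.4 + 50
NCE = -27.3523 + 50
NCE = 22.6477

22.6477


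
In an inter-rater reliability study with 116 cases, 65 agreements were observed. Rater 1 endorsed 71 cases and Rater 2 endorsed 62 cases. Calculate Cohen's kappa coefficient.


P_o = 65/116 = 0.560345
P_e = (71*62 + 45*54) / 13456 = 0.507729
kappa = (P_o - P_e) / (1 - P_e)
kappa = (0.560345 - 0.507729) / (1 - 0.507729)
kappa = 0.1069

0.1069


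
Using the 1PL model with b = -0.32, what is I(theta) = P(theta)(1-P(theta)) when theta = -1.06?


P = 1/(1+exp(-(-1.06--0.32))) = 0.323
I = P*(1-P) = 0.323 * 0.677
I = 0.2187

0.2187


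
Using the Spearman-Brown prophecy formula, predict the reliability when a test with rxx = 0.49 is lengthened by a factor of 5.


r_new = (n * rxx) / (1 + (n-1) * rxx)
r_new = (5 * 0.49) / (1 + 4 * 0.49)
r_new = 2.45 / 2.96
r_new = 0.8277

0.8277


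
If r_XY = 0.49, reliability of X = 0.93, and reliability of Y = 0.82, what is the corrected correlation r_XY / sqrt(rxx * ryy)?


r_corrected = rxy / sqrt(rxx * ryy)
= 0.49 / sqrt(0.93 * 0.82)
= 0.49 / sqrt(0.7626)
= 0.49 / 0.87327
r_corrected = 0.5611

0.5611


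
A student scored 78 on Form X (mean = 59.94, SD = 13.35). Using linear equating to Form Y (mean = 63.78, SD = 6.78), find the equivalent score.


slope = SD_Y / SD_X = 6.78 / 13.35 ~ 0.5079
intercept = mean_Y - slope * mean_X = 63.78 - (6.78 / 13.35) * 59.94 ~ 33.3386
Y = slope * X + intercept. To avoid rounding drift from the rounded slope/intercept, evaluate the equivalent form Y = mean_Y + SD_Y * (X - mean_X) / SD_X at full precision:
Y = 63.78 + 6.78 * (78 - 59.94) / 13.35
Y = 63.78 + 6.78 * 18.06 / 13.35
Y = 63.78 + 122.4468 / 13.35
Y = 63.78 + 9.172
Y = 72.952

72.952


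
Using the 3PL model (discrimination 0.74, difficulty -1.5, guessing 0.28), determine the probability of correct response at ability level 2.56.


logit = 0.74*(2.56 - -1.5) = 3.0044
P* = 1/(1 + exp(-3.0044)) = 0.9528
P = 0.28 + (1 - 0.28) * 0.9528
P = 0.966

0.966


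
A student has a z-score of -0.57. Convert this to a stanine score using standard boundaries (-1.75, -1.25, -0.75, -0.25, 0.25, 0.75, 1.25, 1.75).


Stanine boundaries: [-1.75, -1.25, -0.75, -0.25, 0.25, 0.75, 1.25, 1.75]
z = -0.57
Check each boundary:
  z >= -1.75 -> could be stanine 2
  z >= -1.25 -> could be stanine 3
  z >= -0.75 -> could be stanine 4
  z < -0.25
  z < 0.25
  z < 0.75
  z < 1.25
  z < 1.75
Highest qualifying boundary gives stanine = 4

4


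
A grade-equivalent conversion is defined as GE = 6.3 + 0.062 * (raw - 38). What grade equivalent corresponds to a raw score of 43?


raw - median = 43 - 38 = 5
slope * diff = 0.062 * 5 = 0.31
GE = 6.3 + 0.31
GE = 6.61

6.61


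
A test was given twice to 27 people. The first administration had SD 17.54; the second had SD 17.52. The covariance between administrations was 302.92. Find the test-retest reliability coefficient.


r = cov(X,Y) / (SD_X * SD_Y)
r = 302.92 / (17.54 * 17.52)
r = 302.92 / 307.3008
r = 0.9857

0.9857


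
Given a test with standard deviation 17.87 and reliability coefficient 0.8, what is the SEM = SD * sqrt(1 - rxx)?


SEM = SD * sqrt(1 - rxx)
SEM = 17.87 * sqrt(1 - 0.8)
SEM = 17.87 * sqrt(0.2) = 17.87 * 0.447214
SEM = 7.9917

7.9917


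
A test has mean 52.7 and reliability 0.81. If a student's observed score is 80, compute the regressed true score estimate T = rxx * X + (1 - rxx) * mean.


T_est = rxx * X + (1 - rxx) * mean
T_est = 0.81 * 80 + 0.19 * 52.7
T_est = 64.8 + 10.013
T_est = 74.813

74.813


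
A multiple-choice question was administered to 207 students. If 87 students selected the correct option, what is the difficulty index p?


Item difficulty p = number correct / total examinees
p = 87 / 207
p = 0.4203

0.4203


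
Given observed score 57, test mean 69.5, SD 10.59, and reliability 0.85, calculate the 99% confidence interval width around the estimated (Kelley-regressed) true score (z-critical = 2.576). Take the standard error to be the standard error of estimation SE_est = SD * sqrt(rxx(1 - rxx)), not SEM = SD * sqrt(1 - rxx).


True score estimate = 0.85*57 + 0.15*69.5 = 58.875
SE_est = SD * sqrt(rxx * (1 - rxx)) = 10.59 * sqrt(0.85 * 0.15) = 10.59 * sqrt(0.1275) = 3.781386
CI = T_est +/- z * SE_est, so width = 2 * z * SE_est = 2 * 2.576 * 3.781386
Width = 19.4817

19.4817


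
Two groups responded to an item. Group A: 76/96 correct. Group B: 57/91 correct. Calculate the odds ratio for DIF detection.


Odds_A = 76/20 = 3.8
Odds_B = 57/34 = 1.6765
OR = Odds_A / Odds_B = 3.8 / 1.6765
Exactly, OR = (76 * 34) / (20 * 57) = 2584 / 1140
OR = 2.2667

2.2667


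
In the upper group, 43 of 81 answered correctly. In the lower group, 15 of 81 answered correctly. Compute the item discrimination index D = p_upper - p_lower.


p_upper = 43/81 = 0.5309
p_lower = 15/81 = 0.1852
D = 0.5309 - 0.1852 = 0.3457

0.3457


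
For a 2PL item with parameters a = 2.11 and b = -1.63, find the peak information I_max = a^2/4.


For 2PL, max info at theta = b = -1.63
I_max = a^2 / 4 = 2.11^2 / 4
= 4.4521 / 4
I_max = 1.113

1.113


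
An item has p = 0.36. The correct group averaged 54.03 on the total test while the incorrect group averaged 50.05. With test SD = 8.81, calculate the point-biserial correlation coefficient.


q = 1 - p = 0.64
rpb = ((M1 - M0) / SD) * sqrt(p * q)
rpb = ((54.03 - 50.05) / 8.81) * sqrt(0.36 * 0.64)
rpb = 0.2168

0.2168


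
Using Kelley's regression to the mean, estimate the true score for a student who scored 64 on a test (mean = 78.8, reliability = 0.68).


T_est = rxx * X + (1 - rxx) * mean
T_est = 0.68 * 64 + 0.32 * 78.8
T_est = 43.52 + 25.216
T_est = 68.736

68.736


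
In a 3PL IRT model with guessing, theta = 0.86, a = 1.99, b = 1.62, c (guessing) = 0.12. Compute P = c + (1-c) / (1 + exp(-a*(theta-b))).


logit = 1.99*(0.86 - 1.62) = -1.5124
P* = 1/(1 + exp(--1.5124)) = 0.1806
P = 0.12 + (1 - 0.12) * 0.1806
P = 0.2789

0.2789


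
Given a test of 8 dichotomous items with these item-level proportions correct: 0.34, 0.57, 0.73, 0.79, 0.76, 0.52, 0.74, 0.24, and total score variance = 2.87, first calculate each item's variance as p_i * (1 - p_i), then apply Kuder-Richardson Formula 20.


For each item, compute p_i * q_i:
  Item 1: 0.34 * 0.66 = 0.2244
  Item 2: 0.57 * 0.43 = 0.2451
  Item 3: 0.73 * 0.27 = 0.1971
  Item 4: 0.79 * 0.21 = 0.1659
  Item 5: 0.76 * 0.24 = 0.1824
  Item 6: 0.52 * 0.48 = 0.2496
  Item 7: 0.74 * 0.26 = 0.1924
  Item 8: 0.24 * 0.76 = 0.1824
Sum(p_i * q_i) = 0.2244 + 0.2451 + 0.1971 + 0.1659 + 0.1824 + 0.2496 + 0.1924 + 0.1824 = 1.6393
KR-20 = (k/(k-1)) * (1 - Sum(p_i*q_i) / Var_total)
= (8/7) * (1 - 1.6393/2.87)
= 1.1429 * 0.4288
KR-20 = 0.4901

0.4901


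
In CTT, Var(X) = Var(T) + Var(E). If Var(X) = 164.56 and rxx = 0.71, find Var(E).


var_true = rxx * var_obs = 0.71 * 164.56 = 116.8376
var_error = var_obs - var_true
var_error = 164.56 - 116.8376
var_error = 47.7224

47.7224


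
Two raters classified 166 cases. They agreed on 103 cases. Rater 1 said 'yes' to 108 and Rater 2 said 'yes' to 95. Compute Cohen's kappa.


P_o = 103/166 = 0.620482
P_e = (108*95 + 58*71) / 27556 = 0.521774
kappa = (P_o - P_e) / (1 - P_e)
kappa = (0.620482 - 0.521774) / (1 - 0.521774)
kappa = 0.2064

0.2064


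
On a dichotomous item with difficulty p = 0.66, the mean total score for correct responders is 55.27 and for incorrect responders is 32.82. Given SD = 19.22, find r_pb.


q = 1 - p = 0.34
rpb = ((M1 - M0) / SD) * sqrt(p * q)
rpb = ((55.27 - 32.82) / 19.22) * sqrt(0.66 * 0.34)
rpb = 0.5533

0.5533


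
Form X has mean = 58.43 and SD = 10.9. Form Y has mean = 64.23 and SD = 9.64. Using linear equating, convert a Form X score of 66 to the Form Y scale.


slope = SD_Y / SD_X = 9.64 / 10.9 ~ 0.8844
intercept = mean_Y - slope * mean_X = 64.23 - (9.64 / 10.9) * 58.43 ~ 12.5543
Y = slope * X + intercept. To avoid rounding drift from the rounded slope/intercept, evaluate the equivalent form Y = mean_Y + SD_Y * (X - mean_X) / SD_X at full precision:
Y = 64.23 + 9.64 * (66 - 58.43) / 10.9
Y = 64.23 + 9.64 * 7.57 / 10.9
Y = 64.23 + 72.9748 / 10.9
Y = 64.23 + 6.6949
Y = 70.9249

70.9249


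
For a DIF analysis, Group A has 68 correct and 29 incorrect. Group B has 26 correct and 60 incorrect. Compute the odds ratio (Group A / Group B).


Odds_A = 68/29 = 2.3448
Odds_B = 26/60 = 0.4333
OR = Odds_A / Odds_B = 2.3448 / 0.4333
Exactly, OR = (68 * 60) / (29 * 26) = 4080 / 754
OR = 5.4111

5.4111


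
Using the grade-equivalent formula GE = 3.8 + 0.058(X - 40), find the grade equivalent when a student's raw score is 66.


raw - median = 66 - 40 = 26
slope * diff = 0.058 * 26 = 1.508
GE = 3.8 + 1.508
GE = 5.308

5.308


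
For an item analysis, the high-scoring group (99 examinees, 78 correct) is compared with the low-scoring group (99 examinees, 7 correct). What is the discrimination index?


p_upper = 78/99 = 0.7879
p_lower = 7/99 = 0.0707
D = 0.7879 - 0.0707 = 0.7172

0.7172


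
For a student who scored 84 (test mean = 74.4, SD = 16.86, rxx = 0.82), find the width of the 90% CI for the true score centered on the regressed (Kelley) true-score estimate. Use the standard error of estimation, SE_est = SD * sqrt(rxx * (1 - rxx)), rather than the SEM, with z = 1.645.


True score estimate = 0.82*84 + 0.18*74.4 = 82.272
SE_est = SD * sqrt(rxx * (1 - rxx)) = 16.86 * sqrt(0.82 * 0.18) = 16.86 * sqrt(0.1476) = 6.4774
CI = T_est +/- z * SE_est, so width = 2 * z * SE_est = 2 * 1.645 * 6.4774
Width = 21.3106

21.3106


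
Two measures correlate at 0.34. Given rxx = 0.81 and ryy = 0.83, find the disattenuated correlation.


r_corrected = rxy / sqrt(rxx * ryy)
= 0.34 / sqrt(0.81 * 0.83)
= 0.34 / sqrt(0.6723)
= 0.34 / 0.819939
r_corrected = 0.4147

0.4147


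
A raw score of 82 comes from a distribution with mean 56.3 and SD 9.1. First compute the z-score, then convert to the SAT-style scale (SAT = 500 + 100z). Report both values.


z = (X - mean) / SD = (82 - 56.3) / 9.1
z = 25.7 / 9.1
z = 2.8242
SAT-scale = SAT = 500 + 100z
Carry z at full precision (z = 25.7 / 9.1) into the conversion:
SAT-scale = 500 + 100 * (25.7 / 9.1) = 500 + 2570 / 9.1
SAT-scale = 500 + 282.4176
SAT-scale = 782.4176

782.4176


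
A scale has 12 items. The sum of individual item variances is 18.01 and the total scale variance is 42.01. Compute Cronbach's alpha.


alpha = (k/(k-1)) * (1 - sum(si^2)/s_total^2)
= (12/11) * (1 - 18.01/42.01)
alpha = 0.6232

0.6232


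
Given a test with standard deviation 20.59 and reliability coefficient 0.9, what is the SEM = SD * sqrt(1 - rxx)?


SEM = SD * sqrt(1 - rxx)
SEM = 20.59 * sqrt(1 - 0.9)
SEM = 20.59 * sqrt(0.1) = 20.59 * 0.316228
SEM = 6.5111

6.5111


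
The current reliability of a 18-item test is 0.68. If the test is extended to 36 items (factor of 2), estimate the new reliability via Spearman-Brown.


r_new = (n * rxx) / (1 + (n-1) * rxx)
r_new = (2 * 0.68) / (1 + 1 * 0.68)
r_new = 1.36 / 1.68
r_new = 0.8095

0.8095


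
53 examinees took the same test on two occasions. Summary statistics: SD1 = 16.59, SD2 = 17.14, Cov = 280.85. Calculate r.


r = cov(X,Y) / (SD_X * SD_Y)
r = 280.85 / (16.59 * 17.14)
r = 280.85 / 284.3526
r = 0.9877

0.9877


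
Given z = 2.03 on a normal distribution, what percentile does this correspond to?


CDF(z) = 0.5 * (1 + erf(z/sqrt(2)))
erf(1.4354) = 0.9576
CDF = 0.9788
Percentile rank = 0.9788 * 100 = 97.88

97.88


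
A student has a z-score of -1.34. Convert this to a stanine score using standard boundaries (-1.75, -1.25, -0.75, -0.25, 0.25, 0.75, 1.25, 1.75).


Stanine boundaries: [-1.75, -1.25, -0.75, -0.25, 0.25, 0.75, 1.25, 1.75]
z = -1.34
Check each boundary:
  z >= -1.75 -> could be stanine 2
  z < -1.25
  z < -0.75
  z < -0.25
  z < 0.25
  z < 0.75
  z < 1.25
  z < 1.75
Highest qualifying boundary gives stanine = 2

2


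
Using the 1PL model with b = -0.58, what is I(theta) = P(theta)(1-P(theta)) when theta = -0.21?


P = 1/(1+exp(-(-0.21--0.58))) = 0.5915
I = P*(1-P) = 0.5915 * 0.4085
I = 0.2416

0.2416


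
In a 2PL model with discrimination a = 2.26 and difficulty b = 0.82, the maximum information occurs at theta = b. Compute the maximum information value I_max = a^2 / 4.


For 2PL, max info at theta = b = 0.82
I_max = a^2 / 4 = 2.26^2 / 4
= 5.1076 / 4
I_max = 1.2769

1.2769


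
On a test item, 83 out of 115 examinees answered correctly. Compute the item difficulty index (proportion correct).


Item difficulty p = number correct / total examinees
p = 83 / 115
p = 0.7217

0.7217


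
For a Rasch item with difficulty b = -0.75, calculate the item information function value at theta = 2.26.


P = 1/(1+exp(-(2.26--0.75))) = 0.953
I = P*(1-P) = 0.953 * 0.047
I = 0.0448

0.0448


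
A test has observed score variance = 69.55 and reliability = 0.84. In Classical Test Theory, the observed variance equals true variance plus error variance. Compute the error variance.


var_true = rxx * var_obs = 0.84 * 69.55 = 58.422
var_error = var_obs - var_true
var_error = 69.55 - 58.422
var_error = 11.128

11.128


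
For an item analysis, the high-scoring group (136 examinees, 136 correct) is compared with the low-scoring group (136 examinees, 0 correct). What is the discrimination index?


p_upper = 136/136 = 1.0
p_lower = 0/136 = 0.0
D = 1.0 - 0.0 = 1.0

1.0


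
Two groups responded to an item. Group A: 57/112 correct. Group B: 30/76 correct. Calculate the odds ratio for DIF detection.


Odds_A = 57/55 = 1.0364
Odds_B = 30/46 = 0.6522
OR = Odds_A / Odds_B = 1.0364 / 0.6522
Exactly, OR = (57 * 46) / (55 * 30) = 2622 / 1650
OR = 1.5891

1.5891


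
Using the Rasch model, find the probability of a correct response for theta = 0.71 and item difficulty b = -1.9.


theta - b = 0.71 - -1.9 = 2.61
exp(-(theta - b)) = exp(-2.61) = 0.0735
P = 1 / (1 + 0.0735)
P = 0.9315

0.9315


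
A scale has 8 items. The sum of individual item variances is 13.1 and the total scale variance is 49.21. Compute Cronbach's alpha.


alpha = (k/(k-1)) * (1 - sum(si^2)/s_total^2)
= (8/7) * (1 - 13.1/49.21)
alpha = 0.8386

0.8386


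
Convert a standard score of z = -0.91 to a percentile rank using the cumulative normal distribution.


CDF(z) = 0.5 * (1 + erf(z/sqrt(2)))
erf(-0.6435) = -0.6372
CDF = 0.1814
Percentile rank = 0.1814 * 100 = 18.14

18.14


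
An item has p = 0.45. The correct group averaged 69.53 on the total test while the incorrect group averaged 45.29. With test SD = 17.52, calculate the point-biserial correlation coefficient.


q = 1 - p = 0.55
rpb = ((M1 - M0) / SD) * sqrt(p * q)
rpb = ((69.53 - 45.29) / 17.52) * sqrt(0.45 * 0.55)
rpb = 0.6883

0.6883


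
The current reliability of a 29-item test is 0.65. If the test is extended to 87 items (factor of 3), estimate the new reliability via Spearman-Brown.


r_new = (n * rxx) / (1 + (n-1) * rxx)
r_new = (3 * 0.65) / (1 + 2 * 0.65)
r_new = 1.95 / 2.3
r_new = 0.8478

0.8478


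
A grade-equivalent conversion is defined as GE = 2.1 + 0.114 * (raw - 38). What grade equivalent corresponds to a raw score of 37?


raw - median = 37 - 38 = -1
slope * diff = 0.114 * -1 = -0.114
GE = 2.1 + -0.114
GE = 1.986

1.986


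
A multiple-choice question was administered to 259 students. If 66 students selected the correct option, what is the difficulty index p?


Item difficulty p = number correct / total examinees
p = 66 / 259
p = 0.2548

0.2548


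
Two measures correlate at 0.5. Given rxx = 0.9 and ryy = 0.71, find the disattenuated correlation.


r_corrected = rxy / sqrt(rxx * ryy)
= 0.5 / sqrt(0.9 * 0.71)
= 0.5 / sqrt(0.639)
= 0.5 / 0.799375
r_corrected = 0.6255

0.6255


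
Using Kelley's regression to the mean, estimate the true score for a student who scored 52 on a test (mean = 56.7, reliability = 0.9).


T_est = rxx * X + (1 - rxx) * mean
T_est = 0.9 * 52 + 0.1 * 56.7
T_est = 46.8 + 5.67
T_est = 52.47

52.47


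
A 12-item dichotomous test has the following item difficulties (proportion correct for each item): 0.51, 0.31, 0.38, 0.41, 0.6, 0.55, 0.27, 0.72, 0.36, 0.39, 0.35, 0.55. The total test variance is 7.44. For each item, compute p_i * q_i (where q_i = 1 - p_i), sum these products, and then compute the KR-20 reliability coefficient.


For each item, compute p_i * q_i:
  Item 1: 0.51 * 0.49 = 0.2499
  Item 2: 0.31 * 0.69 = 0.2139
  Item 3: 0.38 * 0.62 = 0.2356
  Item 4: 0.41 * 0.59 = 0.2419
  Item 5: 0.6 * 0.4 = 0.24
  Item 6: 0.55 * 0.45 = 0.2475
  Item 7: 0.27 * 0.73 = 0.1971
  Item 8: 0.72 * 0.28 = 0.2016
  Item 9: 0.36 * 0.64 = 0.2304
  Item 10: 0.39 * 0.61 = 0.2379
  Item 11: 0.35 * 0.65 = 0.2275
  Item 12: 0.55 * 0.45 = 0.2475
Sum(p_i * q_i) = 0.2499 + 0.2139 + 0.2356 + 0.2419 + 0.24 + 0.2475 + 0.1971 + 0.2016 + 0.2304 + 0.2379 + 0.2275 + 0.2475 = 2.7708
KR-20 = (k/(k-1)) * (1 - Sum(p_i*q_i) / Var_total)
= (12/11) * (1 - 2.7708/7.44)
= 1.0909 * 0.6276
KR-20 = 0.6846

0.6846


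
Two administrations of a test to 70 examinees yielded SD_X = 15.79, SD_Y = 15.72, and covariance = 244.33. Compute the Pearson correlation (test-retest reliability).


r = cov(X,Y) / (SD_X * SD_Y)
r = 244.33 / (15.79 * 15.72)
r = 244.33 / 248.2188
r = 0.9843

0.9843


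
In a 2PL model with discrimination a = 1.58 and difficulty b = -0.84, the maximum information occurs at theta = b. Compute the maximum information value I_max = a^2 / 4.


For 2PL, max info at theta = b = -0.84
I_max = a^2 / 4 = 1.58^2 / 4
= 2.4964 / 4
I_max = 0.6241

0.6241


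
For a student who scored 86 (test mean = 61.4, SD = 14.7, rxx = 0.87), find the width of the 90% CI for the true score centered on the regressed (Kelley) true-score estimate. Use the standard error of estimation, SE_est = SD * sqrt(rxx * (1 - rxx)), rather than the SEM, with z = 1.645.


True score estimate = 0.87*86 + 0.13*61.4 = 82.802
SE_est = SD * sqrt(rxx * (1 - rxx)) = 14.7 * sqrt(0.87 * 0.13) = 14.7 * sqrt(0.1131) = 4.94366
CI = T_est +/- z * SE_est, so width = 2 * z * SE_est = 2 * 1.645 * 4.94366
Width = 16.2646

16.2646


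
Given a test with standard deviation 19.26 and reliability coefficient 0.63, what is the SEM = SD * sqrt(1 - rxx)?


SEM = SD * sqrt(1 - rxx)
SEM = 19.26 * sqrt(1 - 0.63)
SEM = 19.26 * sqrt(0.37) = 19.26 * 0.608276
SEM = 11.7154

11.7154


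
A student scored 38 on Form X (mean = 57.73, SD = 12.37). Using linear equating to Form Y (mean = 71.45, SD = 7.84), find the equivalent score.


slope = SD_Y / SD_X = 7.84 / 12.37 ~ 0.6338
intercept = mean_Y - slope * mean_X = 71.45 - (7.84 / 12.37) * 57.73 ~ 34.8612
Y = slope * X + intercept. To avoid rounding drift from the rounded slope/intercept, evaluate the equivalent form Y = mean_Y + SD_Y * (X - mean_X) / SD_X at full precision:
Y = 71.45 + 7.84 * (38 - 57.73) / 12.37
Y = 71.45 - 7.84 * 19.73 / 12.37
Y = 71.45 - 154.6832 / 12.37
Y = 71.45 - 12.5047
Y = 58.9453

58.9453


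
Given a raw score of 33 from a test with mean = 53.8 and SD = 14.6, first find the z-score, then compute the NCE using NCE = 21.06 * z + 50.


z = (X - mean) / SD = (33 - 53.8) / 14.6
z = -20.8 / 14.6
z = -1.4247
NCE = NCE = 21.06z + 50
Carry z at full precision (z = -20.8 / 14.6) into the conversion:
NCE = 21.06 * (-20.8 / 14.6) + 50 = -438.048 / 14.6 + 50
NCE = -30.0033 + 50
NCE = 19.9967

19.9967


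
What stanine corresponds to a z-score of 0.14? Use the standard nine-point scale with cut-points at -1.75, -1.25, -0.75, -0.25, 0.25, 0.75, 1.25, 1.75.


Stanine boundaries: [-1.75, -1.25, -0.75, -0.25, 0.25, 0.75, 1.25, 1.75]
z = 0.14
Check each boundary:
  z >= -1.75 -> could be stanine 2
  z >= -1.25 -> could be stanine 3
  z >= -0.75 -> could be stanine 4
  z >= -0.25 -> could be stanine 5
  z < 0.25
  z < 0.75
  z < 1.25
  z < 1.75
Highest qualifying boundary gives stanine = 5

5


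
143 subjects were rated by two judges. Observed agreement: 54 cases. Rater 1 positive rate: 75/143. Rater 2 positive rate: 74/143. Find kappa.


P_o = 54/143 = 0.377622
P_e = (75*74 + 68*69) / 20449 = 0.500856
kappa = (P_o - P_e) / (1 - P_e)
kappa = (0.377622 - 0.500856) / (1 - 0.500856)
kappa = -0.2469

-0.2469


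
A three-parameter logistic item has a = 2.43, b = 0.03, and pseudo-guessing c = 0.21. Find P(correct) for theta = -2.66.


logit = 2.43*(-2.66 - 0.03) = -6.5367
P* = 1/(1 + exp(--6.5367)) = 0.0014
P = 0.21 + (1 - 0.21) * 0.0014
P = 0.2111

0.2111


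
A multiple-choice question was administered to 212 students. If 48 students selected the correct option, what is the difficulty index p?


Item difficulty p = number correct / total examinees
p = 48 / 212
p = 0.2264

0.2264


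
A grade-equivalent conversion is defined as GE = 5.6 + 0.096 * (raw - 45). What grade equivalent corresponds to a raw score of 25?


raw - median = 25 - 45 = -20
slope * diff = 0.096 * -20 = -1.92
GE = 5.6 + -1.92
GE = 3.68

3.68


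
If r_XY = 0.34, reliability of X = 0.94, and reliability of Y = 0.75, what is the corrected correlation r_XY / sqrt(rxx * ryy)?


r_corrected = rxy / sqrt(rxx * ryy)
= 0.34 / sqrt(0.94 * 0.75)
= 0.34 / sqrt(0.705)
= 0.34 / 0.839643
r_corrected = 0.4049

0.4049


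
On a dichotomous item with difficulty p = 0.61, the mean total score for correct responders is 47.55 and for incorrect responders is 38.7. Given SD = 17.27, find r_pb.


q = 1 - p = 0.39
rpb = ((M1 - M0) / SD) * sqrt(p * q)
rpb = ((47.55 - 38.7) / 17.27) * sqrt(0.61 * 0.39)
rpb = 0.2499

0.2499


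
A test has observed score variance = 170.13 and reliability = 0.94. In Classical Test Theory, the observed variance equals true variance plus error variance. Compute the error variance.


var_true = rxx * var_obs = 0.94 * 170.13 = 159.9222
var_error = var_obs - var_true
var_error = 170.13 - 159.9222
var_error = 10.2078

10.2078


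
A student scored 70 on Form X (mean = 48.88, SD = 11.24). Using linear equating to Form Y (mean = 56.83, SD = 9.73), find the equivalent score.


slope = SD_Y / SD_X = 9.73 / 11.24 ~ 0.8657
intercept = mean_Y - slope * mean_X = 56.83 - (9.73 / 11.24) * 48.88 ~ 14.5166
Y = slope * X + intercept. To avoid rounding drift from the rounded slope/intercept, evaluate the equivalent form Y = mean_Y + SD_Y * (X - mean_X) / SD_X at full precision:
Y = 56.83 + 9.73 * (70 - 48.88) / 11.24
Y = 56.83 + 9.73 * 21.12 / 11.24
Y = 56.83 + 205.4976 / 11.24
Y = 56.83 + 18.2827
Y = 75.1127

75.1127


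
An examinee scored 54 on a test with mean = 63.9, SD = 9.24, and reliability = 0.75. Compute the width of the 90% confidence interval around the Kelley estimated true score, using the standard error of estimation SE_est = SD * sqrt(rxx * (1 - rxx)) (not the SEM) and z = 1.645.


True score estimate = 0.75*54 + 0.25*63.9 = 56.475
SE_est = SD * sqrt(rxx * (1 - rxx)) = 9.24 * sqrt(0.75 * 0.25) = 9.24 * sqrt(0.1875) = 4.001037
CI = T_est +/- z * SE_est, so width = 2 * z * SE_est = 2 * 1.645 * 4.001037
Width = 13.1634

13.1634


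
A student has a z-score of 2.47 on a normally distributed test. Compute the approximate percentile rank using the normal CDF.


CDF(z) = 0.5 * (1 + erf(z/sqrt(2)))
erf(1.7466) = 0.9865
CDF = 0.9932
Percentile rank = 0.9932 * 100 = 99.32

99.32


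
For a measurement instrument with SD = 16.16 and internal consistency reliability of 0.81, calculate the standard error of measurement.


SEM = SD * sqrt(1 - rxx)
SEM = 16.16 * sqrt(1 - 0.81)
SEM = 16.16 * sqrt(0.19) = 16.16 * 0.43589
SEM = 7.044

7.044


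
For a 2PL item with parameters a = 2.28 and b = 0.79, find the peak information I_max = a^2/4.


For 2PL, max info at theta = b = 0.79
I_max = a^2 / 4 = 2.28^2 / 4
= 5.1984 / 4
I_max = 1.2996

1.2996


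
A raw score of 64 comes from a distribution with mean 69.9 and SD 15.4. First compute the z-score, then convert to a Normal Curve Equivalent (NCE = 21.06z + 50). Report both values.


z = (X - mean) / SD = (64 - 69.9) / 15.4
z = -5.9 / 15.4
z = -0.3831
NCE = NCE = 21.06z + 50
Carry z at full precision (z = -5.9 / 15.4) into the conversion:
NCE = 21.06 * (-5.9 / 15.4) + 50 = -124.254 / 15.4 + 50
NCE = -8.0684 + 50
NCE = 41.9316

41.9316


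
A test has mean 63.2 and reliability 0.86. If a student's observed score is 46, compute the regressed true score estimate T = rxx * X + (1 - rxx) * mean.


T_est = rxx * X + (1 - rxx) * mean
T_est = 0.86 * 46 + 0.14 * 63.2
T_est = 39.56 + 8.848
T_est = 48.408

48.408


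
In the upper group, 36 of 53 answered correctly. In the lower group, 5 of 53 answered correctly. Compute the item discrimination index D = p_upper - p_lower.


p_upper = 36/53 = 0.6792
p_lower = 5/53 = 0.0943
D = 0.6792 - 0.0943 = 0.5849

0.5849


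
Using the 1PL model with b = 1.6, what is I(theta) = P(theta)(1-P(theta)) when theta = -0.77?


P = 1/(1+exp(-(-0.77-1.6))) = 0.0855
I = P*(1-P) = 0.0855 * 0.9145
I = 0.0782

0.0782


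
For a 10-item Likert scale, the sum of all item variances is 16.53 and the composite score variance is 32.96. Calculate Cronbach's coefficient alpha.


alpha = (k/(k-1)) * (1 - sum(si^2)/s_total^2)
= (10/9) * (1 - 16.53/32.96)
alpha = 0.5539

0.5539


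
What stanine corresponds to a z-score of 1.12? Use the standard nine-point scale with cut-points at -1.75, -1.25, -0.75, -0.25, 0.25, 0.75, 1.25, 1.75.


Stanine boundaries: [-1.75, -1.25, -0.75, -0.25, 0.25, 0.75, 1.25, 1.75]
z = 1.12
Check each boundary:
  z >= -1.75 -> could be stanine 2
  z >= -1.25 -> could be stanine 3
  z >= -0.75 -> could be stanine 4
  z >= -0.25 -> could be stanine 5
  z >= 0.25 -> could be stanine 6
  z >= 0.75 -> could be stanine 7
  z < 1.25
  z < 1.75
Highest qualifying boundary gives stanine = 7

7


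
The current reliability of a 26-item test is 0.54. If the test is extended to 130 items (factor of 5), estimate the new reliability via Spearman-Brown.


r_new = (n * rxx) / (1 + (n-1) * rxx)
r_new = (5 * 0.54) / (1 + 4 * 0.54)
r_new = 2.7 / 3.16
r_new = 0.8544

0.8544


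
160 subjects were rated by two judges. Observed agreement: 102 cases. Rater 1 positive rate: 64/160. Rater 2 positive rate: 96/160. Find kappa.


P_o = 102/160 = 0.6375
P_e = (64*96 + 96*64) / 25600 = 0.48
kappa = (P_o - P_e) / (1 - P_e)
kappa = (0.6375 - 0.48) / (1 - 0.48)
kappa = 0.3029

0.3029


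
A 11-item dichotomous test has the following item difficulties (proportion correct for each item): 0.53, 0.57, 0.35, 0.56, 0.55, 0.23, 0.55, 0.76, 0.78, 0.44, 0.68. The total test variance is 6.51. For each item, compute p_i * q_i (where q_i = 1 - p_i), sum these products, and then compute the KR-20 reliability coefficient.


For each item, compute p_i * q_i:
  Item 1: 0.53 * 0.47 = 0.2491
  Item 2: 0.57 * 0.43 = 0.2451
  Item 3: 0.35 * 0.65 = 0.2275
  Item 4: 0.56 * 0.44 = 0.2464
  Item 5: 0.55 * 0.45 = 0.2475
  Item 6: 0.23 * 0.77 = 0.1771
  Item 7: 0.55 * 0.45 = 0.2475
  Item 8: 0.76 * 0.24 = 0.1824
  Item 9: 0.78 * 0.22 = 0.1716
  Item 10: 0.44 * 0.56 = 0.2464
  Item 11: 0.68 * 0.32 = 0.2176
Sum(p_i * q_i) = 0.2491 + 0.2451 + 0.2275 + 0.2464 + 0.2475 + 0.1771 + 0.2475 + 0.1824 + 0.1716 + 0.2464 + 0.2176 = 2.4582
KR-20 = (k/(k-1)) * (1 - Sum(p_i*q_i) / Var_total)
= (11/10) * (1 - 2.4582/6.51)
= 1.1 * 0.6224
KR-20 = 0.6846

0.6846


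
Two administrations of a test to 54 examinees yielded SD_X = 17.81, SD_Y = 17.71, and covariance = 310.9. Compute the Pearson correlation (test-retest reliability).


r = cov(X,Y) / (SD_X * SD_Y)
r = 310.9 / (17.81 * 17.71)
r = 310.9 / 315.4151
r = 0.9857

0.9857


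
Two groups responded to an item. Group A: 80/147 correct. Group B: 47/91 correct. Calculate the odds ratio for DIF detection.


Odds_A = 80/67 = 1.194
Odds_B = 47/44 = 1.0682
OR = Odds_A / Odds_B = 1.194 / 1.0682
Exactly, OR = (80 * 44) / (67 * 47) = 3520 / 3149
OR = 1.1178

1.1178


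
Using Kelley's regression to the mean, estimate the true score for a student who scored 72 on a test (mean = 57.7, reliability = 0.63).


T_est = rxx * X + (1 - rxx) * mean
T_est = 0.63 * 72 + 0.37 * 57.7
T_est = 45.36 + 21.349
T_est = 66.709

66.709


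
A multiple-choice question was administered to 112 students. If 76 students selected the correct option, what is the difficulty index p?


Item difficulty p = number correct / total examinees
p = 76 / 112
p = 0.6786

0.6786


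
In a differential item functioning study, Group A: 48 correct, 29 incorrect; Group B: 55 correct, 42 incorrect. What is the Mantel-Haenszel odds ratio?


Odds_A = 48/29 = 1.6552
Odds_B = 55/42 = 1.3095
OR = Odds_A / Odds_B = 1.6552 / 1.3095
Exactly, OR = (48 * 42) / (29 * 55) = 2016 / 1595
OR = 1.2639

1.2639


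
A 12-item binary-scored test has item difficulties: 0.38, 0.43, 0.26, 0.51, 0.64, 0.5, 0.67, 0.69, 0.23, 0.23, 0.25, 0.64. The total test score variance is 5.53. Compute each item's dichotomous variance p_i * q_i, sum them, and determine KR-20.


For each item, compute p_i * q_i:
  Item 1: 0.38 * 0.62 = 0.2356
  Item 2: 0.43 * 0.57 = 0.2451
  Item 3: 0.26 * 0.74 = 0.1924
  Item 4: 0.51 * 0.49 = 0.2499
  Item 5: 0.64 * 0.36 = 0.2304
  Item 6: 0.5 * 0.5 = 0.25
  Item 7: 0.67 * 0.33 = 0.2211
  Item 8: 0.69 * 0.31 = 0.2139
  Item 9: 0.23 * 0.77 = 0.1771
  Item 10: 0.23 * 0.77 = 0.1771
  Item 11: 0.25 * 0.75 = 0.1875
  Item 12: 0.64 * 0.36 = 0.2304
Sum(p_i * q_i) = 0.2356 + 0.2451 + 0.1924 + 0.2499 + 0.2304 + 0.25 + 0.2211 + 0.2139 + 0.1771 + 0.1771 + 0.1875 + 0.2304 = 2.6105
KR-20 = (k/(k-1)) * (1 - Sum(p_i*q_i) / Var_total)
= (12/11) * (1 - 2.6105/5.53)
= 1.0909 * 0.5279
KR-20 = 0.5759

0.5759


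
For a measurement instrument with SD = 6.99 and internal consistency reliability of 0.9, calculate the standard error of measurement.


SEM = SD * sqrt(1 - rxx)
SEM = 6.99 * sqrt(1 - 0.9)
SEM = 6.99 * sqrt(0.1) = 6.99 * 0.316228
SEM = 2.2104

2.2104


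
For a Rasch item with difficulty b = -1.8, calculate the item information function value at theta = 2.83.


P = 1/(1+exp(-(2.83--1.8))) = 0.9903
I = P*(1-P) = 0.9903 * 0.0097
I = 0.0096

0.0096


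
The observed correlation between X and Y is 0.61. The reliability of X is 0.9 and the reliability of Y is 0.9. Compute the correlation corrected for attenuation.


r_corrected = rxy / sqrt(rxx * ryy)
= 0.61 / sqrt(0.9 * 0.9)
= 0.61 / sqrt(0.81)
= 0.61 / 0.9
r_corrected = 0.6778

0.6778


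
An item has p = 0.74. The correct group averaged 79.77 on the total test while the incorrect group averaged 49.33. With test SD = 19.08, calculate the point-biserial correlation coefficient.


q = 1 - p = 0.26
rpb = ((M1 - M0) / SD) * sqrt(p * q)
rpb = ((79.77 - 49.33) / 19.08) * sqrt(0.74 * 0.26)
rpb = 0.6998

0.6998


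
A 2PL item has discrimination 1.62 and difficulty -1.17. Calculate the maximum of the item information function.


For 2PL, max info at theta = b = -1.17
I_max = a^2 / 4 = 1.62^2 / 4
= 2.6244 / 4
I_max = 0.6561

0.6561


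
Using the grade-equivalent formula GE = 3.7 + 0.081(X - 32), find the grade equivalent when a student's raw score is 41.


raw - median = 41 - 32 = 9
slope * diff = 0.081 * 9 = 0.729
GE = 3.7 + 0.729
GE = 4.429

4.429


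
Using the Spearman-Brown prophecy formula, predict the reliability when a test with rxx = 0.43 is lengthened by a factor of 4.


r_new = (n * rxx) / (1 + (n-1) * rxx)
r_new = (4 * 0.43) / (1 + 3 * 0.43)
r_new = 1.72 / 2.29
r_new = 0.7511

0.7511


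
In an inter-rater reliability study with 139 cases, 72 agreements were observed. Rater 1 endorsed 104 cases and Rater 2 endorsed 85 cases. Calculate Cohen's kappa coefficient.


P_o = 72/139 = 0.517986
P_e = (104*85 + 35*54) / 19321 = 0.555354
kappa = (P_o - P_e) / (1 - P_e)
kappa = (0.517986 - 0.555354) / (1 - 0.555354)
kappa = -0.084

-0.084


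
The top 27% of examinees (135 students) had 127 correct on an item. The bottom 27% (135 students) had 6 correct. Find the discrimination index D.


p_upper = 127/135 = 0.9407
p_lower = 6/135 = 0.0444
D = 0.9407 - 0.0444 = 0.8963

0.8963


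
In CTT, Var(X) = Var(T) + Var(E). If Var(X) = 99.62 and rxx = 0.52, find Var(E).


var_true = rxx * var_obs = 0.52 * 99.62 = 51.8024
var_error = var_obs - var_true
var_error = 99.62 - 51.8024
var_error = 47.8176

47.8176


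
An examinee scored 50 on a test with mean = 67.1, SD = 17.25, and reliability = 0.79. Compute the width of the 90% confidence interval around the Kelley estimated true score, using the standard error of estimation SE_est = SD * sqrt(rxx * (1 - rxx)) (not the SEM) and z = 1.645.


True score estimate = 0.79*50 + 0.21*67.1 = 53.591
SE_est = SD * sqrt(rxx * (1 - rxx)) = 17.25 * sqrt(0.79 * 0.21) = 17.25 * sqrt(0.1659) = 7.026067
CI = T_est +/- z * SE_est, so width = 2 * z * SE_est = 2 * 1.645 * 7.026067
Width = 23.1158

23.1158


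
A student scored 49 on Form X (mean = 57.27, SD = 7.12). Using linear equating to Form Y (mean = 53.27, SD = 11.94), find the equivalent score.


slope = SD_Y / SD_X = 11.94 / 7.12 ~ 1.677
intercept = mean_Y - slope * mean_X = 53.27 - (11.94 / 7.12) * 57.27 ~ -42.7699
Y = slope * X + intercept. To avoid rounding drift from the rounded slope/intercept, evaluate the equivalent form Y = mean_Y + SD_Y * (X - mean_X) / SD_X at full precision:
Y = 53.27 + 11.94 * (49 - 57.27) / 7.12
Y = 53.27 - 11.94 * 8.27 / 7.12
Y = 53.27 - 98.7438 / 7.12
Y = 53.27 - 13.8685
Y = 39.4015

39.4015


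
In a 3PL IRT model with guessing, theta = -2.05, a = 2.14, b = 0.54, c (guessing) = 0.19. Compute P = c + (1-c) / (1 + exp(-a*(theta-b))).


logit = 2.14*(-2.05 - 0.54) = -5.5426
P* = 1/(1 + exp(--5.5426)) = 0.0039
P = 0.19 + (1 - 0.19) * 0.0039
P = 0.1932

0.1932


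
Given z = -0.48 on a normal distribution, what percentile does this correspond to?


CDF(z) = 0.5 * (1 + erf(z/sqrt(2)))
erf(-0.3394) = -0.3688
CDF = 0.3156
Percentile rank = 0.3156 * 100 = 31.56

31.56


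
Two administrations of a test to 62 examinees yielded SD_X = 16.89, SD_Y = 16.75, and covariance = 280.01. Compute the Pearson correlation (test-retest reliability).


r = cov(X,Y) / (SD_X * SD_Y)
r = 280.01 / (16.89 * 16.75)
r = 280.01 / 282.9075
r = 0.9898

0.9898
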